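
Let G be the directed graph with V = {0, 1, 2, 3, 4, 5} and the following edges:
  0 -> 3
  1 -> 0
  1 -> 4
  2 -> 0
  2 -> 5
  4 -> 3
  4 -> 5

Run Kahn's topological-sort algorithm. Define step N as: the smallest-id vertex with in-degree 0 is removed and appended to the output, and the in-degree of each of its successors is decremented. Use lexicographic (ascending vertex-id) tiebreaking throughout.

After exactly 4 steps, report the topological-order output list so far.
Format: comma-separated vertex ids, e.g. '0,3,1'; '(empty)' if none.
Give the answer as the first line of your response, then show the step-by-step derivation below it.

1,2,0,4

step 1: output 1; order=[1]; indeg=(1,0,0,2,0,2)
step 2: output 2; order=[1,2]; indeg=(0,0,0,2,0,1)
step 3: output 0; order=[1,2,0]; indeg=(0,0,0,1,0,1)
step 4: output 4; order=[1,2,0,4]; indeg=(0,0,0,0,0,0)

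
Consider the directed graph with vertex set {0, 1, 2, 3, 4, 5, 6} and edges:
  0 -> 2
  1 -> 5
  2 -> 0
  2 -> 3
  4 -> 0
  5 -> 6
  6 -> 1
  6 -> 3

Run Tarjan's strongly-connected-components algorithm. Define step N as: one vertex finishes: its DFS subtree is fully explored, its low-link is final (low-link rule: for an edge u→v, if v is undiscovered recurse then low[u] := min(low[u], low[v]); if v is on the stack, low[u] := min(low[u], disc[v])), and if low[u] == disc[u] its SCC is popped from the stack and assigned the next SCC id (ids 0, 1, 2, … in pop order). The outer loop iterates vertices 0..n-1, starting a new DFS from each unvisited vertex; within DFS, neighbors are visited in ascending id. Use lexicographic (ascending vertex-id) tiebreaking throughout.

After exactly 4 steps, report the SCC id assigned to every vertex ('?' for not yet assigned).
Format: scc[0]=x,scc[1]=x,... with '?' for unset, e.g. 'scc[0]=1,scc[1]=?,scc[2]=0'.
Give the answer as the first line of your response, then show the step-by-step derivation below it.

scc[0]=1,scc[1]=?,scc[2]=1,scc[3]=0,scc[4]=?,scc[5]=?,scc[6]=?

step 1: low=(low[0]=0,low[1]=?,low[2]=0,low[3]=2,low[4]=?,low[5]=?,low[6]=?); scc=(scc[0]=?,scc[1]=?,scc[2]=?,scc[3]=0,scc[4]=?,scc[5]=?,scc[6]=?)
step 2: low=(low[0]=0,low[1]=?,low[2]=0,low[3]=2,low[4]=?,low[5]=?,low[6]=?); scc=(scc[0]=?,scc[1]=?,scc[2]=?,scc[3]=0,scc[4]=?,scc[5]=?,scc[6]=?)
step 3: low=(low[0]=0,low[1]=?,low[2]=0,low[3]=2,low[4]=?,low[5]=?,low[6]=?); scc=(scc[0]=1,scc[1]=?,scc[2]=1,scc[3]=0,scc[4]=?,scc[5]=?,scc[6]=?)
step 4: low=(low[0]=0,low[1]=3,low[2]=0,low[3]=2,low[4]=?,low[5]=4,low[6]=3); scc=(scc[0]=1,scc[1]=?,scc[2]=1,scc[3]=0,scc[4]=?,scc[5]=?,scc[6]=?)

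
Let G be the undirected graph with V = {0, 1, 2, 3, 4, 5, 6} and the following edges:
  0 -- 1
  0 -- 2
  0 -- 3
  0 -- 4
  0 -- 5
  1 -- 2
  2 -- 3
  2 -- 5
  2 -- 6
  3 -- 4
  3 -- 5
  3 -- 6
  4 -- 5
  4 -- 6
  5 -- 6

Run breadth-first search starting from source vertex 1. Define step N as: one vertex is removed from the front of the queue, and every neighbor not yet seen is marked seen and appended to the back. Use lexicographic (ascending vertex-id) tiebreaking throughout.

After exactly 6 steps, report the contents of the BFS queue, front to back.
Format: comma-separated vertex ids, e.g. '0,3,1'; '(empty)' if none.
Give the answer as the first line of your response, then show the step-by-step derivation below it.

6

step 1: dequeue 1; queue=[0,2]; order=1
step 2: dequeue 0; queue=[2,3,4,5]; order=1,0
step 3: dequeue 2; queue=[3,4,5,6]; order=1,0,2
step 4: dequeue 3; queue=[4,5,6]; order=1,0,2,3
step 5: dequeue 4; queue=[5,6]; order=1,0,2,3,4
step 6: dequeue 5; queue=[6]; order=1,0,2,3,4,5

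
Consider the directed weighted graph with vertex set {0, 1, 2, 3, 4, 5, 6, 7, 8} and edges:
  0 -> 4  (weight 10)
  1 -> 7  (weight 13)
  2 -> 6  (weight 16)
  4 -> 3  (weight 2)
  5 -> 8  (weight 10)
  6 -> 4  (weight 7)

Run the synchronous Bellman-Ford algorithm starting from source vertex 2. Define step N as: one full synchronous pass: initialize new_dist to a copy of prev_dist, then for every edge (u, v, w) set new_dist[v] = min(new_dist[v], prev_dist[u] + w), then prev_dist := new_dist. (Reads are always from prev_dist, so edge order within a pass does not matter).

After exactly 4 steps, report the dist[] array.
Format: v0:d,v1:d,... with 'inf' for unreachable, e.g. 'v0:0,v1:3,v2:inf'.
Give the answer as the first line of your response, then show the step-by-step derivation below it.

v0:inf,v1:inf,v2:0,v3:25,v4:23,v5:inf,v6:16,v7:inf,v8:inf

step 1: dist = v0:inf,v1:inf,v2:0,v3:inf,v4:inf,v5:inf,v6:16,v7:inf,v8:inf
step 2: dist = v0:inf,v1:inf,v2:0,v3:inf,v4:23,v5:inf,v6:16,v7:inf,v8:inf
step 3: dist = v0:inf,v1:inf,v2:0,v3:25,v4:23,v5:inf,v6:16,v7:inf,v8:inf
step 4: dist = v0:inf,v1:inf,v2:0,v3:25,v4:23,v5:inf,v6:16,v7:inf,v8:inf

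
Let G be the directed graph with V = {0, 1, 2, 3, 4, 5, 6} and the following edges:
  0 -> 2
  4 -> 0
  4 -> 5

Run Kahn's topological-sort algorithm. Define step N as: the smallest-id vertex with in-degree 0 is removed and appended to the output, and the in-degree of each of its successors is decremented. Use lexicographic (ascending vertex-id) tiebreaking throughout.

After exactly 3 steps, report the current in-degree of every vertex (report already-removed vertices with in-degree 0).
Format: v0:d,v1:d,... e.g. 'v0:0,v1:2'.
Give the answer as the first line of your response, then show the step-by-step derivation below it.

v0:0,v1:0,v2:1,v3:0,v4:0,v5:0,v6:0

step 1: output 1; order=[1]; indeg=(1,0,1,0,0,1,0)
step 2: output 3; order=[1,3]; indeg=(1,0,1,0,0,1,0)
step 3: output 4; order=[1,3,4]; indeg=(0,0,1,0,0,0,0)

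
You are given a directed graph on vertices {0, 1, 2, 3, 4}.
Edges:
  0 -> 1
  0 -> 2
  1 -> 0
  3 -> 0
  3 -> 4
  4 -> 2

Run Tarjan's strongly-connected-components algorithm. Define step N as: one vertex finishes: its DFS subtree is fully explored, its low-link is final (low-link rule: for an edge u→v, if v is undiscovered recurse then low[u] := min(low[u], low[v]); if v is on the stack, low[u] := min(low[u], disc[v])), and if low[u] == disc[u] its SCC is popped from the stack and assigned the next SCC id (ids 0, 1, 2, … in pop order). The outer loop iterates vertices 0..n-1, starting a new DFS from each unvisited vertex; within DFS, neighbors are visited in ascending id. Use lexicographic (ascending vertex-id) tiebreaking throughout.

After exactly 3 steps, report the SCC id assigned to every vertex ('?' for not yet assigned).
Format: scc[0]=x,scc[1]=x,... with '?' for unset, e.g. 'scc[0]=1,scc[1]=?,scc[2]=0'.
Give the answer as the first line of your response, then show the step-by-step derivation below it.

scc[0]=1,scc[1]=1,scc[2]=0,scc[3]=?,scc[4]=?

step 1: low=(low[0]=0,low[1]=0,low[2]=?,low[3]=?,low[4]=?); scc=(scc[0]=?,scc[1]=?,scc[2]=?,scc[3]=?,scc[4]=?)
step 2: low=(low[0]=0,low[1]=0,low[2]=2,low[3]=?,low[4]=?); scc=(scc[0]=?,scc[1]=?,scc[2]=0,scc[3]=?,scc[4]=?)
step 3: low=(low[0]=0,low[1]=0,low[2]=2,low[3]=?,low[4]=?); scc=(scc[0]=1,scc[1]=1,scc[2]=0,scc[3]=?,scc[4]=?)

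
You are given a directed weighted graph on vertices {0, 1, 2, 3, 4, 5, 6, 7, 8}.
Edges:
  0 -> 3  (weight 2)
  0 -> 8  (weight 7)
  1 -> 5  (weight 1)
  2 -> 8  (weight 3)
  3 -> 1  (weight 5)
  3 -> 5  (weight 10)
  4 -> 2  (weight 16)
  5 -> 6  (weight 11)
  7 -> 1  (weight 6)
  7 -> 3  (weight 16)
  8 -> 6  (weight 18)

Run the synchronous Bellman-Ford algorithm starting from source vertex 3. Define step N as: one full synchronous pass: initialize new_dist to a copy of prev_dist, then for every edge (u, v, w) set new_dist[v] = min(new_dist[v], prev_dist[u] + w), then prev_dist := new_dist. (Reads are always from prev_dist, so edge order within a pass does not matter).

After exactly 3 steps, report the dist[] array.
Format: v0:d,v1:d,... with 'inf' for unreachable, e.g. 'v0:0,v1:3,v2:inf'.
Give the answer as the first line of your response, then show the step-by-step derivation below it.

v0:inf,v1:5,v2:inf,v3:0,v4:inf,v5:6,v6:17,v7:inf,v8:inf

step 1: dist = v0:inf,v1:5,v2:inf,v3:0,v4:inf,v5:10,v6:inf,v7:inf,v8:inf
step 2: dist = v0:inf,v1:5,v2:inf,v3:0,v4:inf,v5:6,v6:21,v7:inf,v8:inf
step 3: dist = v0:inf,v1:5,v2:inf,v3:0,v4:inf,v5:6,v6:17,v7:inf,v8:inf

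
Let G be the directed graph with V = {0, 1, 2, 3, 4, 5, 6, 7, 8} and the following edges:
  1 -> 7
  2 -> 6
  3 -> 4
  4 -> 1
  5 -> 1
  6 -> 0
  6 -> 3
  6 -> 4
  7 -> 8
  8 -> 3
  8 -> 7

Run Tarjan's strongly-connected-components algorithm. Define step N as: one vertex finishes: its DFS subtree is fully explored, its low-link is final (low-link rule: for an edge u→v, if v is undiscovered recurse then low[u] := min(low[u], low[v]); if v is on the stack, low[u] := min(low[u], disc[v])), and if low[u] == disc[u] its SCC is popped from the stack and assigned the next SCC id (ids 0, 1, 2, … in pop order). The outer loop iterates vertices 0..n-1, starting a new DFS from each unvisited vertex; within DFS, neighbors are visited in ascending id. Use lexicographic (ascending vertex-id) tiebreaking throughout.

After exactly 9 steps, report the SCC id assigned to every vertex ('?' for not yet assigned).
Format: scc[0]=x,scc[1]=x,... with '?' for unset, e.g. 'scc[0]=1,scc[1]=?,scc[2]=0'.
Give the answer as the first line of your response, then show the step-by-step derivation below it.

scc[0]=0,scc[1]=1,scc[2]=3,scc[3]=1,scc[4]=1,scc[5]=4,scc[6]=2,scc[7]=1,scc[8]=1

step 1: low=(low[0]=0,low[1]=?,low[2]=?,low[3]=?,low[4]=?,low[5]=?,low[6]=?,low[7]=?,low[8]=?); scc=(scc[0]=0,scc[1]=?,scc[2]=?,scc[3]=?,scc[4]=?,scc[5]=?,scc[6]=?,scc[7]=?,scc[8]=?)
step 2: low=(low[0]=0,low[1]=1,low[2]=?,low[3]=4,low[4]=1,low[5]=?,low[6]=?,low[7]=2,low[8]=3); scc=(scc[0]=0,scc[1]=?,scc[2]=?,scc[3]=?,scc[4]=?,scc[5]=?,scc[6]=?,scc[7]=?,scc[8]=?)
step 3: low=(low[0]=0,low[1]=1,low[2]=?,low[3]=1,low[4]=1,low[5]=?,low[6]=?,low[7]=2,low[8]=3); scc=(scc[0]=0,scc[1]=?,scc[2]=?,scc[3]=?,scc[4]=?,scc[5]=?,scc[6]=?,scc[7]=?,scc[8]=?)
step 4: low=(low[0]=0,low[1]=1,low[2]=?,low[3]=1,low[4]=1,low[5]=?,low[6]=?,low[7]=2,low[8]=1); scc=(scc[0]=0,scc[1]=?,scc[2]=?,scc[3]=?,scc[4]=?,scc[5]=?,scc[6]=?,scc[7]=?,scc[8]=?)
step 5: low=(low[0]=0,low[1]=1,low[2]=?,low[3]=1,low[4]=1,low[5]=?,low[6]=?,low[7]=1,low[8]=1); scc=(scc[0]=0,scc[1]=?,scc[2]=?,scc[3]=?,scc[4]=?,scc[5]=?,scc[6]=?,scc[7]=?,scc[8]=?)
step 6: low=(low[0]=0,low[1]=1,low[2]=?,low[3]=1,low[4]=1,low[5]=?,low[6]=?,low[7]=1,low[8]=1); scc=(scc[0]=0,scc[1]=1,scc[2]=?,scc[3]=1,scc[4]=1,scc[5]=?,scc[6]=?,scc[7]=1,scc[8]=1)
step 7: low=(low[0]=0,low[1]=1,low[2]=6,low[3]=1,low[4]=1,low[5]=?,low[6]=7,low[7]=1,low[8]=1); scc=(scc[0]=0,scc[1]=1,scc[2]=?,scc[3]=1,scc[4]=1,scc[5]=?,scc[6]=2,scc[7]=1,scc[8]=1)
step 8: low=(low[0]=0,low[1]=1,low[2]=6,low[3]=1,low[4]=1,low[5]=?,low[6]=7,low[7]=1,low[8]=1); scc=(scc[0]=0,scc[1]=1,scc[2]=3,scc[3]=1,scc[4]=1,scc[5]=?,scc[6]=2,scc[7]=1,scc[8]=1)
step 9: low=(low[0]=0,low[1]=1,low[2]=6,low[3]=1,low[4]=1,low[5]=8,low[6]=7,low[7]=1,low[8]=1); scc=(scc[0]=0,scc[1]=1,scc[2]=3,scc[3]=1,scc[4]=1,scc[5]=4,scc[6]=2,scc[7]=1,scc[8]=1)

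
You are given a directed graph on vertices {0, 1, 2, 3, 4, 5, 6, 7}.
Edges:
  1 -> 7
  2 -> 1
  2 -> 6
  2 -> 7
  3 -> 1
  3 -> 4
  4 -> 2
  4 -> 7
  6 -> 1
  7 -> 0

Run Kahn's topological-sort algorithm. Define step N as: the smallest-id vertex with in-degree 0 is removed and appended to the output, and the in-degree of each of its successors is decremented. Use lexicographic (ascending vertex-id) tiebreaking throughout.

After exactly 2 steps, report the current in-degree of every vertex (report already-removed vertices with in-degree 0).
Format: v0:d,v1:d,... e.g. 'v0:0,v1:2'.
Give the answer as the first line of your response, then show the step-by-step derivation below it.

v0:1,v1:2,v2:0,v3:0,v4:0,v5:0,v6:1,v7:2

step 1: output 3; order=[3]; indeg=(1,2,1,0,0,0,1,3)
step 2: output 4; order=[3,4]; indeg=(1,2,0,0,0,0,1,2)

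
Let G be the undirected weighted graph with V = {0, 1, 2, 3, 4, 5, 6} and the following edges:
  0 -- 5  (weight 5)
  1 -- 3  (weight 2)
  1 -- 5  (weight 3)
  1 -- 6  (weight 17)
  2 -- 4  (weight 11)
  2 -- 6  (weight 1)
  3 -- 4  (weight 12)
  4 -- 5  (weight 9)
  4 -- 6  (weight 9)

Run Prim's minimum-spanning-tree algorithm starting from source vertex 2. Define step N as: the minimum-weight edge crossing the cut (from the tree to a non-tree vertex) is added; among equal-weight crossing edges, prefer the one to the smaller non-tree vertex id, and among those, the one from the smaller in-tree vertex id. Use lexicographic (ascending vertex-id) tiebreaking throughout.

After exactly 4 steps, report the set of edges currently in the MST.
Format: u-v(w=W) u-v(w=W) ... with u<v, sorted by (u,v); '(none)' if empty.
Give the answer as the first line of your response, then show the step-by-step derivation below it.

1-5(w=3) 2-6(w=1) 4-5(w=9) 4-6(w=9)

step 1: add edge 2-6 (w=1); MST = {2-6(w=1)}
step 2: add edge 4-6 (w=9); MST = {2-6(w=1) 4-6(w=9)}
step 3: add edge 4-5 (w=9); MST = {2-6(w=1) 4-5(w=9) 4-6(w=9)}
step 4: add edge 1-5 (w=3); MST = {1-5(w=3) 2-6(w=1) 4-5(w=9) 4-6(w=9)}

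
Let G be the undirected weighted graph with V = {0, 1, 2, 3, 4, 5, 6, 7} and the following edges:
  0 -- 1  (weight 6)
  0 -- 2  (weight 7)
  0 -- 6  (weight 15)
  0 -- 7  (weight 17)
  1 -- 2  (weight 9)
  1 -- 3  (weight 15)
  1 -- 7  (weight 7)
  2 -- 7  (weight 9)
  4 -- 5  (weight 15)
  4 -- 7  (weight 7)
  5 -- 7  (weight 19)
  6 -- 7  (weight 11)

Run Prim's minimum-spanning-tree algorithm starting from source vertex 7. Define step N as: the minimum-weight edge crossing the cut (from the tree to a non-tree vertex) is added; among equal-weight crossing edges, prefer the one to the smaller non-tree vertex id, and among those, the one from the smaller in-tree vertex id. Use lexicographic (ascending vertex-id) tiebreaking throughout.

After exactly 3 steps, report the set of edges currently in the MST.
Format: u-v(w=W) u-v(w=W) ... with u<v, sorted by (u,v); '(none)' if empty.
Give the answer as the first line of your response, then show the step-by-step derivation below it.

0-1(w=6) 0-2(w=7) 1-7(w=7)

step 1: add edge 1-7 (w=7); MST = {1-7(w=7)}
step 2: add edge 0-1 (w=6); MST = {0-1(w=6) 1-7(w=7)}
step 3: add edge 0-2 (w=7); MST = {0-1(w=6) 0-2(w=7) 1-7(w=7)}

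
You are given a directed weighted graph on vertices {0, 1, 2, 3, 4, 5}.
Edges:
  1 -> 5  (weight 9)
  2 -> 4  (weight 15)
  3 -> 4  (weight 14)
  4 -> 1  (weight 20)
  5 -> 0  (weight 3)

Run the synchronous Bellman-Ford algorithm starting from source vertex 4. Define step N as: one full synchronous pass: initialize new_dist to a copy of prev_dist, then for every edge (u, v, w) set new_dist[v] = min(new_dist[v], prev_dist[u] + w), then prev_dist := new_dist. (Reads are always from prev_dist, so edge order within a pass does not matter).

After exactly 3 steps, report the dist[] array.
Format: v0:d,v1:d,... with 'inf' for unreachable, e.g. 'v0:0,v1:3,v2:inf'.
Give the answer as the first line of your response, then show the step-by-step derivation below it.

v0:32,v1:20,v2:inf,v3:inf,v4:0,v5:29

step 1: dist = v0:inf,v1:20,v2:inf,v3:inf,v4:0,v5:inf
step 2: dist = v0:inf,v1:20,v2:inf,v3:inf,v4:0,v5:29
step 3: dist = v0:32,v1:20,v2:inf,v3:inf,v4:0,v5:29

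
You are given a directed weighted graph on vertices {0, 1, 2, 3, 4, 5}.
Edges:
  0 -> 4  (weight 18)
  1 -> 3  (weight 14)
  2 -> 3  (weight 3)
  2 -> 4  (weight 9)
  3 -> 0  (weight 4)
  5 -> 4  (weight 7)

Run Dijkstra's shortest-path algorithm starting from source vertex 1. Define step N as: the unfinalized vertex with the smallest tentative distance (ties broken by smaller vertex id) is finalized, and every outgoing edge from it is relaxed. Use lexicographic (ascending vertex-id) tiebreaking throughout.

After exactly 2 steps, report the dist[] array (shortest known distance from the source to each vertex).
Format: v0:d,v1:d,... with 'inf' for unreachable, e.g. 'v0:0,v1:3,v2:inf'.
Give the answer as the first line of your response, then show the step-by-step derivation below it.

v0:18,v1:0,v2:inf,v3:14,v4:inf,v5:inf

step 1: dist = v0:inf,v1:0,v2:inf,v3:14,v4:inf,v5:inf
step 2: dist = v0:18,v1:0,v2:inf,v3:14,v4:inf,v5:inf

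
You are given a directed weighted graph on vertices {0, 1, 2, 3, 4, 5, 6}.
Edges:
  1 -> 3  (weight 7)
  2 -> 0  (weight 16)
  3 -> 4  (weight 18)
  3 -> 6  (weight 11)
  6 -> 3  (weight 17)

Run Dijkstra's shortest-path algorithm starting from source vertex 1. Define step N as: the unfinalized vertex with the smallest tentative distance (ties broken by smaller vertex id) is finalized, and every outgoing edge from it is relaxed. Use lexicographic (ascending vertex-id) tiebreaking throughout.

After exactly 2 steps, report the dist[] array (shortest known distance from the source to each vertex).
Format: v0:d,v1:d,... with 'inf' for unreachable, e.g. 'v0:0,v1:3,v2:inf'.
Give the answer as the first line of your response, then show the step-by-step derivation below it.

v0:inf,v1:0,v2:inf,v3:7,v4:25,v5:inf,v6:18

step 1: dist = v0:inf,v1:0,v2:inf,v3:7,v4:inf,v5:inf,v6:inf
step 2: dist = v0:inf,v1:0,v2:inf,v3:7,v4:25,v5:inf,v6:18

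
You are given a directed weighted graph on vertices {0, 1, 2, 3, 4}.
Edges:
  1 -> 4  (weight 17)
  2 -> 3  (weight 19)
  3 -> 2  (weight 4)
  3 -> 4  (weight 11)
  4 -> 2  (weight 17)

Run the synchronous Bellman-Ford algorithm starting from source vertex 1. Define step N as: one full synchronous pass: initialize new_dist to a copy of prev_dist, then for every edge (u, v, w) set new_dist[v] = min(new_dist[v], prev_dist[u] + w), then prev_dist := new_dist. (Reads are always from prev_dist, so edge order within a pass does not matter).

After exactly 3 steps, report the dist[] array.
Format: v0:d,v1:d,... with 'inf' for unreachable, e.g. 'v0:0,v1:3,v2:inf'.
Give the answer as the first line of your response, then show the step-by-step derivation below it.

v0:inf,v1:0,v2:34,v3:53,v4:17

step 1: dist = v0:inf,v1:0,v2:inf,v3:inf,v4:17
step 2: dist = v0:inf,v1:0,v2:34,v3:inf,v4:17
step 3: dist = v0:inf,v1:0,v2:34,v3:53,v4:17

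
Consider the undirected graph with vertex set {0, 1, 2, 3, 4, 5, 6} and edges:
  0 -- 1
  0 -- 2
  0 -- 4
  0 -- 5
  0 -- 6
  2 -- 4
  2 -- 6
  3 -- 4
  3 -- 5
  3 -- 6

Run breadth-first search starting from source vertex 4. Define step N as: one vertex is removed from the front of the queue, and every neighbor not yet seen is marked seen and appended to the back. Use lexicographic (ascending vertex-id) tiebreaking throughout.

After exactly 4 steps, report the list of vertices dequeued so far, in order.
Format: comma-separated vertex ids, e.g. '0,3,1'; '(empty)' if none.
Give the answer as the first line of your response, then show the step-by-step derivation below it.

4,0,2,3

step 1: dequeue 4; queue=[0,2,3]; order=4
step 2: dequeue 0; queue=[2,3,1,5,6]; order=4,0
step 3: dequeue 2; queue=[3,1,5,6]; order=4,0,2
step 4: dequeue 3; queue=[1,5,6]; order=4,0,2,3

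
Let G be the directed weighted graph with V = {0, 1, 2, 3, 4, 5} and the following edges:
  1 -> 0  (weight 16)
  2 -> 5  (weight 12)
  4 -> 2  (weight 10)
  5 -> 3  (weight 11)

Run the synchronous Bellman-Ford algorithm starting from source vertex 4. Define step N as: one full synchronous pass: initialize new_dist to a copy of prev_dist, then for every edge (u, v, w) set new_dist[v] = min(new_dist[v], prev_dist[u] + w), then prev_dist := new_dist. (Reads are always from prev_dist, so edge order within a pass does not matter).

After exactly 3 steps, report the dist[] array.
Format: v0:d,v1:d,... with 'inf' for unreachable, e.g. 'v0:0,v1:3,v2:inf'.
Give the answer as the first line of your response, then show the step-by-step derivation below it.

v0:inf,v1:inf,v2:10,v3:33,v4:0,v5:22

step 1: dist = v0:inf,v1:inf,v2:10,v3:inf,v4:0,v5:inf
step 2: dist = v0:inf,v1:inf,v2:10,v3:inf,v4:0,v5:22
step 3: dist = v0:inf,v1:inf,v2:10,v3:33,v4:0,v5:22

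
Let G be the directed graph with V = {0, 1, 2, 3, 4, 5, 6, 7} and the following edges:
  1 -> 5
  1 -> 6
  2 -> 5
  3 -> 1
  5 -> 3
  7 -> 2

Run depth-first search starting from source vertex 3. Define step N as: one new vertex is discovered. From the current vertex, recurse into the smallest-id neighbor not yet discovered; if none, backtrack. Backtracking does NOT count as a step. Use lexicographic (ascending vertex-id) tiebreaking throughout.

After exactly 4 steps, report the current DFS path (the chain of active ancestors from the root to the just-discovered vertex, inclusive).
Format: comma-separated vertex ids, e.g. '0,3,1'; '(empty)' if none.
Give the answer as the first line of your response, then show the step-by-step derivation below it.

3,1,6

step 1: discover 3; path=3; order=3
step 2: discover 1; path=3>1; order=3,1
step 3: discover 5; path=3>1>5; order=3,1,5
step 4: discover 6; path=3>1>6; order=3,1,5,6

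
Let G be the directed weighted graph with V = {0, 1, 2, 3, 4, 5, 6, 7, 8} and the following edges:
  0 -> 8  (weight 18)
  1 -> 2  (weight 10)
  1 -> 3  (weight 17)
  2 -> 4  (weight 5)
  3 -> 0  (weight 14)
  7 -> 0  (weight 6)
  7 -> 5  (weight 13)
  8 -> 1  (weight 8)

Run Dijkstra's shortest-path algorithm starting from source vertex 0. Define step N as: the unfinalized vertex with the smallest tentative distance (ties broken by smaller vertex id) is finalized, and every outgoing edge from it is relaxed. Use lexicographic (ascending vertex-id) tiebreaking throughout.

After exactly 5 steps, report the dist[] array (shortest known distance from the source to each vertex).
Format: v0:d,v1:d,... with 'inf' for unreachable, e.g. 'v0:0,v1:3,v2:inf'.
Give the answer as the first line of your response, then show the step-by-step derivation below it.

v0:0,v1:26,v2:36,v3:43,v4:41,v5:inf,v6:inf,v7:inf,v8:18

step 1: dist = v0:0,v1:inf,v2:inf,v3:inf,v4:inf,v5:inf,v6:inf,v7:inf,v8:18
step 2: dist = v0:0,v1:26,v2:inf,v3:inf,v4:inf,v5:inf,v6:inf,v7:inf,v8:18
step 3: dist = v0:0,v1:26,v2:36,v3:43,v4:inf,v5:inf,v6:inf,v7:inf,v8:18
step 4: dist = v0:0,v1:26,v2:36,v3:43,v4:41,v5:inf,v6:inf,v7:inf,v8:18
step 5: dist = v0:0,v1:26,v2:36,v3:43,v4:41,v5:inf,v6:inf,v7:inf,v8:18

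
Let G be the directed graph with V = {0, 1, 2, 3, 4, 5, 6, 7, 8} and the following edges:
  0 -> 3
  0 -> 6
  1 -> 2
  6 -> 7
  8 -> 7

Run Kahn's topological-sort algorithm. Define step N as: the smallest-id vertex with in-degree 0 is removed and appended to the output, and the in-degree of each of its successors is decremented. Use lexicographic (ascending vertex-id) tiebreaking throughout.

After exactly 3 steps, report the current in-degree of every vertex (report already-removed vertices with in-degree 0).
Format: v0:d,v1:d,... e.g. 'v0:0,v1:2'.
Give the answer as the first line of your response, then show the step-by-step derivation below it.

v0:0,v1:0,v2:0,v3:0,v4:0,v5:0,v6:0,v7:2,v8:0

step 1: output 0; order=[0]; indeg=(0,0,1,0,0,0,0,2,0)
step 2: output 1; order=[0,1]; indeg=(0,0,0,0,0,0,0,2,0)
step 3: output 2; order=[0,1,2]; indeg=(0,0,0,0,0,0,0,2,0)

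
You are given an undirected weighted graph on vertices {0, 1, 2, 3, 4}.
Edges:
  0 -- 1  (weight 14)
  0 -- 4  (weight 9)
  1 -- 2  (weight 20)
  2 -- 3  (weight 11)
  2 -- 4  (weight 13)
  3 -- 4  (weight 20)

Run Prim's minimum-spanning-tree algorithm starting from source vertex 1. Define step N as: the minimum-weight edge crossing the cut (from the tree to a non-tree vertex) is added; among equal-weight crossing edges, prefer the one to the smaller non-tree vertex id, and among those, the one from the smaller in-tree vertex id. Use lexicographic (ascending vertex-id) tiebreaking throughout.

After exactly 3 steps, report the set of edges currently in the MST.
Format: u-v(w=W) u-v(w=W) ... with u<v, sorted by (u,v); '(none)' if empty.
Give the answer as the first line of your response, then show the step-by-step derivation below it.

0-1(w=14) 0-4(w=9) 2-4(w=13)

step 1: add edge 0-1 (w=14); MST = {0-1(w=14)}
step 2: add edge 0-4 (w=9); MST = {0-1(w=14) 0-4(w=9)}
step 3: add edge 2-4 (w=13); MST = {0-1(w=14) 0-4(w=9) 2-4(w=13)}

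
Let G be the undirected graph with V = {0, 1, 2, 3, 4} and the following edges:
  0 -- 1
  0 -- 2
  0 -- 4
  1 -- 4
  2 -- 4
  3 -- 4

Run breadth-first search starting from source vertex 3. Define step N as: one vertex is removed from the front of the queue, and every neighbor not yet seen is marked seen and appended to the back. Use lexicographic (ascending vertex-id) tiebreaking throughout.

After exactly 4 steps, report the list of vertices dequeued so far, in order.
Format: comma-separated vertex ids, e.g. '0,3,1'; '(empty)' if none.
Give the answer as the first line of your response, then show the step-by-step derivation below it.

3,4,0,1

step 1: dequeue 3; queue=[4]; order=3
step 2: dequeue 4; queue=[0,1,2]; order=3,4
step 3: dequeue 0; queue=[1,2]; order=3,4,0
step 4: dequeue 1; queue=[2]; order=3,4,0,1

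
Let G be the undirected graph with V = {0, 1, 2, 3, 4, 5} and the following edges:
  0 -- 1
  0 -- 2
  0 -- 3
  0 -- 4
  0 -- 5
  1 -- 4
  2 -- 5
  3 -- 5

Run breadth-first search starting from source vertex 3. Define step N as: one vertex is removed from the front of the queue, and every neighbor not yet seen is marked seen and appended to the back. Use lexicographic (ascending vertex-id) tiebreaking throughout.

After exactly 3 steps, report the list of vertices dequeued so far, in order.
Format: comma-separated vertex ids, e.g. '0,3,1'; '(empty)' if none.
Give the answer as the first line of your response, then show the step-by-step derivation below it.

3,0,5

step 1: dequeue 3; queue=[0,5]; order=3
step 2: dequeue 0; queue=[5,1,2,4]; order=3,0
step 3: dequeue 5; queue=[1,2,4]; order=3,0,5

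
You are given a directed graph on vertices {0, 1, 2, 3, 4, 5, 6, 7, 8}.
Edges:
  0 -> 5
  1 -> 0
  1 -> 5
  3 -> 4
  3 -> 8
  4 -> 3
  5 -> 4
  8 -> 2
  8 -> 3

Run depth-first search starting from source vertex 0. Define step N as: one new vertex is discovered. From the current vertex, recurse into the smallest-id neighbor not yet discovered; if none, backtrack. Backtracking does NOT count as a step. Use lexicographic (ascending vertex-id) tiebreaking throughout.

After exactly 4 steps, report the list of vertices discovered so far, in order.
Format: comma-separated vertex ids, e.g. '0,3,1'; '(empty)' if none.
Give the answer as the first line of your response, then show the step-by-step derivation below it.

0,5,4,3

step 1: discover 0; path=0; order=0
step 2: discover 5; path=0>5; order=0,5
step 3: discover 4; path=0>5>4; order=0,5,4
step 4: discover 3; path=0>5>4>3; order=0,5,4,3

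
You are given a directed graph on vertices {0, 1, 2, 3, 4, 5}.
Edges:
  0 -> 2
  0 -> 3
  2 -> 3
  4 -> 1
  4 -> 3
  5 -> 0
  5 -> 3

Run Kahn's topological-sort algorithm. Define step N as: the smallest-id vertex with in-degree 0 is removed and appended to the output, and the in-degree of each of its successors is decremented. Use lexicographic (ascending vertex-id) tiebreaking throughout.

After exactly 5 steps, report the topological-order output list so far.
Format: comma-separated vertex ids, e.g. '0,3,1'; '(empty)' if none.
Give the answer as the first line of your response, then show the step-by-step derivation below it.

4,1,5,0,2

step 1: output 4; order=[4]; indeg=(1,0,1,3,0,0)
step 2: output 1; order=[4,1]; indeg=(1,0,1,3,0,0)
step 3: output 5; order=[4,1,5]; indeg=(0,0,1,2,0,0)
step 4: output 0; order=[4,1,5,0]; indeg=(0,0,0,1,0,0)
step 5: output 2; order=[4,1,5,0,2]; indeg=(0,0,0,0,0,0)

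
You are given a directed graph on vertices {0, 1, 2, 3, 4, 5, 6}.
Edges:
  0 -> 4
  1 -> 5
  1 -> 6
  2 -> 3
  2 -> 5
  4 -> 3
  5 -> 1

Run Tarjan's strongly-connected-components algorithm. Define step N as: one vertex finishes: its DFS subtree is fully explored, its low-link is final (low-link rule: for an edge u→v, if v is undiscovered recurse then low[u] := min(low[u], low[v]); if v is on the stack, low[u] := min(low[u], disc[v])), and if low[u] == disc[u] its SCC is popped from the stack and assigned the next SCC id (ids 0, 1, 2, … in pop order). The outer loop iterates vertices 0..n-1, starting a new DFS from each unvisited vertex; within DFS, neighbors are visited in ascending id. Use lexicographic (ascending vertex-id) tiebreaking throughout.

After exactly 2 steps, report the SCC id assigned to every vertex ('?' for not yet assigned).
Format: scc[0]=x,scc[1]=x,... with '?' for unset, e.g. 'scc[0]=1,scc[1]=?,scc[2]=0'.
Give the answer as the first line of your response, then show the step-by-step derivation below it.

scc[0]=?,scc[1]=?,scc[2]=?,scc[3]=0,scc[4]=1,scc[5]=?,scc[6]=?

step 1: low=(low[0]=0,low[1]=?,low[2]=?,low[3]=2,low[4]=1,low[5]=?,low[6]=?); scc=(scc[0]=?,scc[1]=?,scc[2]=?,scc[3]=0,scc[4]=?,scc[5]=?,scc[6]=?)
step 2: low=(low[0]=0,low[1]=?,low[2]=?,low[3]=2,low[4]=1,low[5]=?,low[6]=?); scc=(scc[0]=?,scc[1]=?,scc[2]=?,scc[3]=0,scc[4]=1,scc[5]=?,scc[6]=?)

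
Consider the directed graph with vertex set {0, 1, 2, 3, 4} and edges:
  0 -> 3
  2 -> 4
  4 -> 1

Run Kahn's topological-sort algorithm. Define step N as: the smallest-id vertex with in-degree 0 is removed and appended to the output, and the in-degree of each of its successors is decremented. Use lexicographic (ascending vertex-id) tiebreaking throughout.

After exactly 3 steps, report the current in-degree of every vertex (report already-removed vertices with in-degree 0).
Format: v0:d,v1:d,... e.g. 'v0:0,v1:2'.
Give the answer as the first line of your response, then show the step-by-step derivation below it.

v0:0,v1:1,v2:0,v3:0,v4:0

step 1: output 0; order=[0]; indeg=(0,1,0,0,1)
step 2: output 2; order=[0,2]; indeg=(0,1,0,0,0)
step 3: output 3; order=[0,2,3]; indeg=(0,1,0,0,0)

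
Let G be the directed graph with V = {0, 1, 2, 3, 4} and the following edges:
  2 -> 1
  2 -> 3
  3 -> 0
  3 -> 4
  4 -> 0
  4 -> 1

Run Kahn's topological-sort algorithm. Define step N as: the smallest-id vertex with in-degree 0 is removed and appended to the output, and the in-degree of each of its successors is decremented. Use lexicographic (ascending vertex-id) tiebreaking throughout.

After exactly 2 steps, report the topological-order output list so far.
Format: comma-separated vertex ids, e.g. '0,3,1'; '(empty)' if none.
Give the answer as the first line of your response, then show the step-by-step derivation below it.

2,3

step 1: output 2; order=[2]; indeg=(2,1,0,0,1)
step 2: output 3; order=[2,3]; indeg=(1,1,0,0,0)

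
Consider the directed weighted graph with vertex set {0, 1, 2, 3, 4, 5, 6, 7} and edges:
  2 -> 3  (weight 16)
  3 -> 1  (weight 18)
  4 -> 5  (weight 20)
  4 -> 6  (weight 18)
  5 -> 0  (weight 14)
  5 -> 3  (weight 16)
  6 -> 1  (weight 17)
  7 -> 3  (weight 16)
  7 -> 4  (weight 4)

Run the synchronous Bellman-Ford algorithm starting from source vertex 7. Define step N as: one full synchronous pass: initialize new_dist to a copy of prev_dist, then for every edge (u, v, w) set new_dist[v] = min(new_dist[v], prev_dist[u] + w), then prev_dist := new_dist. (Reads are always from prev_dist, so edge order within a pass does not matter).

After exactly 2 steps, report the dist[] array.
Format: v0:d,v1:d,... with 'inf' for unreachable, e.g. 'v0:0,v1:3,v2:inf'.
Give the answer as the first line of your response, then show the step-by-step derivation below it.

v0:inf,v1:34,v2:inf,v3:16,v4:4,v5:24,v6:22,v7:0

step 1: dist = v0:inf,v1:inf,v2:inf,v3:16,v4:4,v5:inf,v6:inf,v7:0
step 2: dist = v0:inf,v1:34,v2:inf,v3:16,v4:4,v5:24,v6:22,v7:0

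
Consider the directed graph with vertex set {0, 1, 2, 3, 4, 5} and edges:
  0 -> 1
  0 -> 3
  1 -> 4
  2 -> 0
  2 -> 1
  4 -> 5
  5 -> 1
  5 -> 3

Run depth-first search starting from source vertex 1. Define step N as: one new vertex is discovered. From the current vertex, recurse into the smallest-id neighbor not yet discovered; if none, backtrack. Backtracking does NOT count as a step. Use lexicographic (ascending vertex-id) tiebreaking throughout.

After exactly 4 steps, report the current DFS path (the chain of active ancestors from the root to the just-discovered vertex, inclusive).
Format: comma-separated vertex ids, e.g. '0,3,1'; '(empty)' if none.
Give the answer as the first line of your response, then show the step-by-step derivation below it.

1,4,5,3

step 1: discover 1; path=1; order=1
step 2: discover 4; path=1>4; order=1,4
step 3: discover 5; path=1>4>5; order=1,4,5
step 4: discover 3; path=1>4>5>3; order=1,4,5,3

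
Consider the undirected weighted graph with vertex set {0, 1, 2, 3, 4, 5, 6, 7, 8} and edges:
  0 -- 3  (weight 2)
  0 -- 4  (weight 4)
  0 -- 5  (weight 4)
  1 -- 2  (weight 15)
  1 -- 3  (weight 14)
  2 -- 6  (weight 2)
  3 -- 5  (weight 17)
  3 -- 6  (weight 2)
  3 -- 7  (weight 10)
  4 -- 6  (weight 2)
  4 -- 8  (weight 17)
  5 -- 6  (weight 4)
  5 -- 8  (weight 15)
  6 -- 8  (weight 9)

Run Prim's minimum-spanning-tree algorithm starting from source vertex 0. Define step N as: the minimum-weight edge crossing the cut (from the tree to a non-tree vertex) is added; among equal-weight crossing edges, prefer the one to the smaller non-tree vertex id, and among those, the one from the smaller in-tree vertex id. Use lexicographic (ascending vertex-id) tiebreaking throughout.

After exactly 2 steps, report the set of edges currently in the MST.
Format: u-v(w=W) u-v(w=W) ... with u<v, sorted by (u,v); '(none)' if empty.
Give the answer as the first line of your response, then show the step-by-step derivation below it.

0-3(w=2) 3-6(w=2)

step 1: add edge 0-3 (w=2); MST = {0-3(w=2)}
step 2: add edge 3-6 (w=2); MST = {0-3(w=2) 3-6(w=2)}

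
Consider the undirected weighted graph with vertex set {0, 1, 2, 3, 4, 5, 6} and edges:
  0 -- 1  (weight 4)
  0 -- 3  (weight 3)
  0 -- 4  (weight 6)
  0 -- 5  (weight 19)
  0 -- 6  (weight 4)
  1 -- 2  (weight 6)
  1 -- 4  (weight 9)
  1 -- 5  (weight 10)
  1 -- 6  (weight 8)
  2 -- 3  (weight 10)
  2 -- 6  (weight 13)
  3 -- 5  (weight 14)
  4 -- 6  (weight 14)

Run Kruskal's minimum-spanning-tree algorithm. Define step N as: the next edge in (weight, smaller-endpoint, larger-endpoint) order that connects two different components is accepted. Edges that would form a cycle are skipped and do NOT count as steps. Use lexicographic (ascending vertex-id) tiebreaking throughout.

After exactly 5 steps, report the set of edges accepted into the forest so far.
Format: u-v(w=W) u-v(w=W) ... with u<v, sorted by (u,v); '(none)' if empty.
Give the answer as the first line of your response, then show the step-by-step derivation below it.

0-1(w=4) 0-3(w=3) 0-4(w=6) 0-6(w=4) 1-2(w=6)

step 1: add edge 0-3 (w=3); MST = {0-3(w=3)}
step 2: add edge 0-1 (w=4); MST = {0-1(w=4) 0-3(w=3)}
step 3: add edge 0-6 (w=4); MST = {0-1(w=4) 0-3(w=3) 0-6(w=4)}
step 4: add edge 0-4 (w=6); MST = {0-1(w=4) 0-3(w=3) 0-4(w=6) 0-6(w=4)}
step 5: add edge 1-2 (w=6); MST = {0-1(w=4) 0-3(w=3) 0-4(w=6) 0-6(w=4) 1-2(w=6)}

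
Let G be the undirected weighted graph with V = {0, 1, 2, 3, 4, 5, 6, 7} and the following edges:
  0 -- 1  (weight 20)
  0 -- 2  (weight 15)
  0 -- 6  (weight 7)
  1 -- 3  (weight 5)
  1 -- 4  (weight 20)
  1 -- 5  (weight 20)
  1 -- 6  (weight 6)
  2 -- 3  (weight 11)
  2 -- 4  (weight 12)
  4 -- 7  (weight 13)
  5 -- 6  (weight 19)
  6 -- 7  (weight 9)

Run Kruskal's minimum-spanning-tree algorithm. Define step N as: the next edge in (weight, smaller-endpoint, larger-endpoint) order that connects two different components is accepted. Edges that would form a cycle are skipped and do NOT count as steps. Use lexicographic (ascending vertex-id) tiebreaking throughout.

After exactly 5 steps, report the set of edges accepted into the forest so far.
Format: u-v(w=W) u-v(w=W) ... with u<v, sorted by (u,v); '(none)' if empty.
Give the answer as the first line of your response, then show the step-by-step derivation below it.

0-6(w=7) 1-3(w=5) 1-6(w=6) 2-3(w=11) 6-7(w=9)

step 1: add edge 1-3 (w=5); MST = {1-3(w=5)}
step 2: add edge 1-6 (w=6); MST = {1-3(w=5) 1-6(w=6)}
step 3: add edge 0-6 (w=7); MST = {0-6(w=7) 1-3(w=5) 1-6(w=6)}
step 4: add edge 6-7 (w=9); MST = {0-6(w=7) 1-3(w=5) 1-6(w=6) 6-7(w=9)}
step 5: add edge 2-3 (w=11); MST = {0-6(w=7) 1-3(w=5) 1-6(w=6) 2-3(w=11) 6-7(w=9)}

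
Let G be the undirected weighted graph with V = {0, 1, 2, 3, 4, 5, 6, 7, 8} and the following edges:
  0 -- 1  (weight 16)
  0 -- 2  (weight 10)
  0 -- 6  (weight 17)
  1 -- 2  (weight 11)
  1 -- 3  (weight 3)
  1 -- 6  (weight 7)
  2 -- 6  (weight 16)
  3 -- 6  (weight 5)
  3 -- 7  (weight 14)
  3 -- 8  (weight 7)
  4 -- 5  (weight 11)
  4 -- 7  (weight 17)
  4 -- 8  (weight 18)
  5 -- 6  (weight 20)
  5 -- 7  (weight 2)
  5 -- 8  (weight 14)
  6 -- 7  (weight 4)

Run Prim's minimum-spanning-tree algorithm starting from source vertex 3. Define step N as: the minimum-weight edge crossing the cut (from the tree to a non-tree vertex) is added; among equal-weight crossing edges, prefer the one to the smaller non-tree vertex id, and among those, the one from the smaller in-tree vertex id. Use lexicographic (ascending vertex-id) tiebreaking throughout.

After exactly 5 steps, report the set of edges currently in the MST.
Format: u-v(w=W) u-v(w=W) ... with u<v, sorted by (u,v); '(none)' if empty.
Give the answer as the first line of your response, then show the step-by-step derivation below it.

1-3(w=3) 3-6(w=5) 3-8(w=7) 5-7(w=2) 6-7(w=4)

step 1: add edge 1-3 (w=3); MST = {1-3(w=3)}
step 2: add edge 3-6 (w=5); MST = {1-3(w=3) 3-6(w=5)}
step 3: add edge 6-7 (w=4); MST = {1-3(w=3) 3-6(w=5) 6-7(w=4)}
step 4: add edge 5-7 (w=2); MST = {1-3(w=3) 3-6(w=5) 5-7(w=2) 6-7(w=4)}
step 5: add edge 3-8 (w=7); MST = {1-3(w=3) 3-6(w=5) 3-8(w=7) 5-7(w=2) 6-7(w=4)}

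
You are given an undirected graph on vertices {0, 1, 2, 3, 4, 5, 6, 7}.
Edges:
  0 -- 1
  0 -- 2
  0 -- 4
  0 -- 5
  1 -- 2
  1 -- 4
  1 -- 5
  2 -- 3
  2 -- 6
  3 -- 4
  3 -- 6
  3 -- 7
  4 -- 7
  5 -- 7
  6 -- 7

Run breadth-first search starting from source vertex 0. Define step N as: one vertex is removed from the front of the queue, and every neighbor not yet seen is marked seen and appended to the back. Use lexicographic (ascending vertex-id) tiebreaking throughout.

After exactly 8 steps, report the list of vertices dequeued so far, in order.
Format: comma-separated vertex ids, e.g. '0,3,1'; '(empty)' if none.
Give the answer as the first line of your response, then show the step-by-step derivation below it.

0,1,2,4,5,3,6,7

step 1: dequeue 0; queue=[1,2,4,5]; order=0
step 2: dequeue 1; queue=[2,4,5]; order=0,1
step 3: dequeue 2; queue=[4,5,3,6]; order=0,1,2
step 4: dequeue 4; queue=[5,3,6,7]; order=0,1,2,4
step 5: dequeue 5; queue=[3,6,7]; order=0,1,2,4,5
step 6: dequeue 3; queue=[6,7]; order=0,1,2,4,5,3
step 7: dequeue 6; queue=[7]; order=0,1,2,4,5,3,6
step 8: dequeue 7; queue=[(empty)]; order=0,1,2,4,5,3,6,7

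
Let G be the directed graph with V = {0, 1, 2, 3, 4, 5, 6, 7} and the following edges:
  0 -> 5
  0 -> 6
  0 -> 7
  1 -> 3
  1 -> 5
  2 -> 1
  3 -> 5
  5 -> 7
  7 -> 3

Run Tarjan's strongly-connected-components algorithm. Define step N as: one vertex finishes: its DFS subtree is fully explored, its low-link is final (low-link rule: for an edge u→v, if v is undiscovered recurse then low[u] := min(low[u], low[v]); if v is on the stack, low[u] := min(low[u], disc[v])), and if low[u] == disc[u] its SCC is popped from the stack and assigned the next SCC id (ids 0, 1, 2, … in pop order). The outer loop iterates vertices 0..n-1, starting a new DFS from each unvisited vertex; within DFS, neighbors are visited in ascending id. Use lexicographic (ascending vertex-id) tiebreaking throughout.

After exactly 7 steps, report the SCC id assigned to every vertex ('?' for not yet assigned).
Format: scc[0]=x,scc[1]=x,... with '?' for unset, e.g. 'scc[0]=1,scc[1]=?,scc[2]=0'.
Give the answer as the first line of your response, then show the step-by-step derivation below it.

scc[0]=2,scc[1]=3,scc[2]=4,scc[3]=0,scc[4]=?,scc[5]=0,scc[6]=1,scc[7]=0

step 1: low=(low[0]=0,low[1]=?,low[2]=?,low[3]=1,low[4]=?,low[5]=1,low[6]=?,low[7]=2); scc=(scc[0]=?,scc[1]=?,scc[2]=?,scc[3]=?,scc[4]=?,scc[5]=?,scc[6]=?,scc[7]=?)
step 2: low=(low[0]=0,low[1]=?,low[2]=?,low[3]=1,low[4]=?,low[5]=1,low[6]=?,low[7]=1); scc=(scc[0]=?,scc[1]=?,scc[2]=?,scc[3]=?,scc[4]=?,scc[5]=?,scc[6]=?,scc[7]=?)
step 3: low=(low[0]=0,low[1]=?,low[2]=?,low[3]=1,low[4]=?,low[5]=1,low[6]=?,low[7]=1); scc=(scc[0]=?,scc[1]=?,scc[2]=?,scc[3]=0,scc[4]=?,scc[5]=0,scc[6]=?,scc[7]=0)
step 4: low=(low[0]=0,low[1]=?,low[2]=?,low[3]=1,low[4]=?,low[5]=1,low[6]=4,low[7]=1); scc=(scc[0]=?,scc[1]=?,scc[2]=?,scc[3]=0,scc[4]=?,scc[5]=0,scc[6]=1,scc[7]=0)
step 5: low=(low[0]=0,low[1]=?,low[2]=?,low[3]=1,low[4]=?,low[5]=1,low[6]=4,low[7]=1); scc=(scc[0]=2,scc[1]=?,scc[2]=?,scc[3]=0,scc[4]=?,scc[5]=0,scc[6]=1,scc[7]=0)
step 6: low=(low[0]=0,low[1]=5,low[2]=?,low[3]=1,low[4]=?,low[5]=1,low[6]=4,low[7]=1); scc=(scc[0]=2,scc[1]=3,scc[2]=?,scc[3]=0,scc[4]=?,scc[5]=0,scc[6]=1,scc[7]=0)
step 7: low=(low[0]=0,low[1]=5,low[2]=6,low[3]=1,low[4]=?,low[5]=1,low[6]=4,low[7]=1); scc=(scc[0]=2,scc[1]=3,scc[2]=4,scc[3]=0,scc[4]=?,scc[5]=0,scc[6]=1,scc[7]=0)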